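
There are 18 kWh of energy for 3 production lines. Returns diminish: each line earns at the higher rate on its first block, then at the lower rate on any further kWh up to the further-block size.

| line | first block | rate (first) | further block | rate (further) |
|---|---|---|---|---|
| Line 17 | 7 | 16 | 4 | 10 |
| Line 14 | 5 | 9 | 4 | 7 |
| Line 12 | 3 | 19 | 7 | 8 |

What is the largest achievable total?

Treat each block as its own option and order by rate: Line 12/T1 19 > Line 17/T1 16 > Line 17/T2 10 > Line 14/T1 9 > Line 12/T2 8 > Line 14/T2 7.
Line 12 T1 at 19: fill all 3 → 15 left.
Line 17/T1 (16): +7 → 8 left.
Line 17 T2 at 10: fill all 4 → 4 left.
Line 14/T1: +4 of 5 at 9; pool empty.
Total = 19×3 + 16×7 + 10×4 + 9×4 = 245.

245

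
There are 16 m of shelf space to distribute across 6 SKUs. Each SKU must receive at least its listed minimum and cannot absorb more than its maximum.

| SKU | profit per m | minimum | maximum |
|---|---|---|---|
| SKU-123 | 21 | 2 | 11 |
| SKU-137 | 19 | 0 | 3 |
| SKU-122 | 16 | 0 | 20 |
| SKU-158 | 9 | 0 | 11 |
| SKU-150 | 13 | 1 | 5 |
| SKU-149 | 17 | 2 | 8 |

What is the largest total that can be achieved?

316

Meeting every minimum uses 2+0+0+0+1+2 = 5 m, leaving 11.
Highest profit per m first: SKU-123 21 > SKU-137 19 > SKU-149 17 > SKU-122 16 > SKU-150 13 > SKU-158 9.
SKU-123 takes 9 more to reach its cap of 11 — 2 left.
SKU-137: +2 (room for 3) → 2. Pool exhausted.
Total = 21×11 + 19×2 + 13×1 + 17×2 = 316.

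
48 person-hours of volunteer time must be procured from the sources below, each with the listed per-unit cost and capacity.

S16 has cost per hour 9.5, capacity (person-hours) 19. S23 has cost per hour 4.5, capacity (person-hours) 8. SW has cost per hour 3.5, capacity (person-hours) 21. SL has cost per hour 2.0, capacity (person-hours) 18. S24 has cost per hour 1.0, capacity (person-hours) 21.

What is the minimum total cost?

88.5

Use sources in increasing cost order.
S24 (1.0): use full 21 ; 27 person-hours to go.
SL at 2.0: take all 18 person-hours ; 9 still needed.
Take 9 from SW at 3.5 to finish.
S23, S16: unused.
Cost = 21×1.0 + 18×2.0 + 9×3.5 = 88.5.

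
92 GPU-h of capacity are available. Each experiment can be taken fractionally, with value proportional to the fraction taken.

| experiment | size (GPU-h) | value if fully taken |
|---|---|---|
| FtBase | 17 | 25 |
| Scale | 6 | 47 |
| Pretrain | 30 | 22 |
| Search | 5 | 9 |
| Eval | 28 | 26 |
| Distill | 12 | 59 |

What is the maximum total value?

Sort by value density: Scale 47/6≈7.83, Distill 59/12≈4.92, Search 9/5≈1.8, FtBase 25/17≈1.47, Eval 26/28≈0.929, Pretrain 22/30≈0.733.
Take all of Scale (6 GPU-h, value 47) ; 86 GPU-h left.
Distill: take in full, 12 GPU-h for value 59 ; 74 left.
All 5 GPU-h of Search fit (value 9) ; 69 remain.
Take all of FtBase (17 GPU-h, value 25) ; 52 GPU-h left.
Take all of Eval (28 GPU-h, value 26) ; 24 GPU-h left.
Only 24 GPU-h remain; take 24/30 of Pretrain for value 22×24/30 = 17.6.
Total value = 183.6.

183.6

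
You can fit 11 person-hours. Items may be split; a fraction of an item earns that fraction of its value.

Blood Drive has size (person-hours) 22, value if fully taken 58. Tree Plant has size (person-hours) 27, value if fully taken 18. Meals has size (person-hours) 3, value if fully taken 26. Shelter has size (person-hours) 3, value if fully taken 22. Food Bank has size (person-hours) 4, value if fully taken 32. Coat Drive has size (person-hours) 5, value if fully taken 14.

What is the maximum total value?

Rank by value-to-size ratio: Meals 26/3≈8.67, Food Bank 32/4≈8, Shelter 22/3≈7.33, Coat Drive 14/5≈2.8, Blood Drive 58/22≈2.64, Tree Plant 18/27≈0.667.
Take all of Meals (3 person-hours, value 26) ; 8 person-hours left.
All 4 person-hours of Food Bank fit (value 32) ; 4 remain.
Take all of Shelter (3 person-hours, value 22) ; 1 person-hours left.
1 person-hours left: a 1/5 share of Coat Drive gives 14×1/5 = 2.8.
Total value = 82.8.

82.8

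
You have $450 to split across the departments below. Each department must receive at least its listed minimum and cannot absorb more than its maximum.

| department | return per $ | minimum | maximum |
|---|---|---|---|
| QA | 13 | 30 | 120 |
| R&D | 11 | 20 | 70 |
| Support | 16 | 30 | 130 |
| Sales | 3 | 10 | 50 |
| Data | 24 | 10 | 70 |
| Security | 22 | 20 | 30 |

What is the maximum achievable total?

6840

Meeting every minimum uses 30+20+30+10+10+20 = 120 $, leaving 330.
Highest return per $ first: Data 24 > Security 22 > Support 16 > QA 13 > R&D 11 > Sales 3.
Data takes 60 more to reach its cap of 70 ; 270 left.
Security takes 10 more to reach its cap of 30 ; 260 left.
Support: +100 to 130 (cap) ; 160 left.
QA: +90 to 120 (cap) ; 70 left.
Give R&D 50 more to hit its cap of 70 ; 20 left.
Only 20 left; Sales takes them to reach 30.
Total = 13×120 + 11×70 + 16×130 + 3×30 + 24×70 + 22×30 = 6840.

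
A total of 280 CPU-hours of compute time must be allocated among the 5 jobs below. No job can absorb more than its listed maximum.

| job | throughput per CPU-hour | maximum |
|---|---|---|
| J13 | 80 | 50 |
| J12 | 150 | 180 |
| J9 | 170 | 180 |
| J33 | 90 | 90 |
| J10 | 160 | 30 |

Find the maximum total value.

Highest throughput per CPU-hour first: J9 170 > J10 160 > J12 150 > J33 90 > J13 80.
J9: +180 to 180 (cap) ; 100 left.
J10 takes 30 to reach its cap of 30 ; 70 left.
J12 has room for 180 but only 70 remain, so it gets 70.
Total = 150×70 + 170×180 + 160×30 = 45900.

45900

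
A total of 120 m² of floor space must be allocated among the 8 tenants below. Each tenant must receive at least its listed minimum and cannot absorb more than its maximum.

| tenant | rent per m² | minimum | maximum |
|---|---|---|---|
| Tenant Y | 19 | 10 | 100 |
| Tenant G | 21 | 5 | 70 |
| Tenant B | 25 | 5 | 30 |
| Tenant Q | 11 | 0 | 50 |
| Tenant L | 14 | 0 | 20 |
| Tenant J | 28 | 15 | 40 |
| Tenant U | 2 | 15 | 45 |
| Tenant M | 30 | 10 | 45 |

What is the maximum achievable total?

2920

Meeting every minimum uses 10+5+5+0+0+15+15+10 = 60 m², leaving 60.
Rank by rent per m²: Tenant M 30 > Tenant J 28 > Tenant B 25 > Tenant G 21 > Tenant Y 19 > Tenant L 14 > Tenant Q 11 > Tenant U 2.
Tenant M takes 35 more to reach its cap of 45 → 25 left.
Give Tenant J 25 more to hit its cap of 40 → 0 left.
Total = 19×10 + 21×5 + 25×5 + 28×40 + 2×15 + 30×45 = 2920.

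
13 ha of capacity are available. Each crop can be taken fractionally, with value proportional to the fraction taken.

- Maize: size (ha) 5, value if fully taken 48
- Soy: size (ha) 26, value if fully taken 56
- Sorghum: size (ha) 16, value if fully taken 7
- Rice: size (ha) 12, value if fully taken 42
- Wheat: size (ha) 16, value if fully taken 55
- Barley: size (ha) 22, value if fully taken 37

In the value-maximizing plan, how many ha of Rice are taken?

Sort by value density: Maize 48/5≈9.6, Rice 42/12≈3.5, Wheat 55/16≈3.44, Soy 56/26≈2.15, Barley 37/22≈1.68, Sorghum 7/16≈0.438.
All 5 ha of Maize fit (value 48) — 8 remain.
Only 8 ha remain; take 8/12 of Rice for value 42×8/12 = 28.

8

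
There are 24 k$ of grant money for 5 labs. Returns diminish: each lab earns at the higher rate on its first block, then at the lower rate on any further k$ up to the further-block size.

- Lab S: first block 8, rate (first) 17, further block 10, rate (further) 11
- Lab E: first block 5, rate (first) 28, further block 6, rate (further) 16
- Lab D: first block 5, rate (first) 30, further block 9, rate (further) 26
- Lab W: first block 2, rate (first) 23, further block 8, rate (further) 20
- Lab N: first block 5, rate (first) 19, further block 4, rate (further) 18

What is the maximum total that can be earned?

Order all 10 blocks by rate: Lab D/tier1 30 > Lab E/tier1 28 > Lab D/tier2 26 > Lab W/tier1 23 > Lab W/tier2 20 > Lab N/tier1 19 > Lab N/tier2 18 > Lab S/tier1 17 > Lab E/tier2 16 > Lab S/tier2 11.
Fill Lab D tier1 block (5 at 30) — 19 left.
Lab E tier1 at 28: fill all 5 — 14 left.
Lab D/tier2 (26): +9 — 5 left.
Lab W/tier1 (23): +2 — 3 left.
3 remain; put them into Lab W tier2 at 20.
Total = 30×5 + 28×5 + 26×9 + 23×2 + 20×3 = 630.

630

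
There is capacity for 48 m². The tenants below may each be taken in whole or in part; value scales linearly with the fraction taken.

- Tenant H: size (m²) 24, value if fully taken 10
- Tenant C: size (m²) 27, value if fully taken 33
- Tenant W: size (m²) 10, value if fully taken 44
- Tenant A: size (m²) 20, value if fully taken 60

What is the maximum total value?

126

Rank by value-to-size ratio: Tenant W 44/10≈4.4, Tenant A 60/20≈3, Tenant C 33/27≈1.22, Tenant H 10/24≈0.417.
Take all of Tenant W (10 m², value 44) ; 38 m² left.
All 20 m² of Tenant A fit (value 60) ; 18 remain.
Only 18 m² remain; take 18/27 of Tenant C for value 33×18/27 = 22.
Total value = 126.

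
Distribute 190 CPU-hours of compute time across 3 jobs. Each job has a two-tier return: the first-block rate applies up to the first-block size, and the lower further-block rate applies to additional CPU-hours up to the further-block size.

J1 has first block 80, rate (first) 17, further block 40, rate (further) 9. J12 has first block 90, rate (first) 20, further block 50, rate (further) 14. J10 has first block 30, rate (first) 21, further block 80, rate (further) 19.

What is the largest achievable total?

3760

Order all 6 blocks by rate: J10/T1 21 > J12/T1 20 > J10/T2 19 > J1/T1 17 > J12/T2 14 > J1/T2 9.
Fill J10 T1 block (30 at 21) → 160 left.
J12/T1 (20): +90 → 70 left.
70 remain; put them into J10 T2 at 19.
Total = 21×30 + 20×90 + 19×70 = 3760.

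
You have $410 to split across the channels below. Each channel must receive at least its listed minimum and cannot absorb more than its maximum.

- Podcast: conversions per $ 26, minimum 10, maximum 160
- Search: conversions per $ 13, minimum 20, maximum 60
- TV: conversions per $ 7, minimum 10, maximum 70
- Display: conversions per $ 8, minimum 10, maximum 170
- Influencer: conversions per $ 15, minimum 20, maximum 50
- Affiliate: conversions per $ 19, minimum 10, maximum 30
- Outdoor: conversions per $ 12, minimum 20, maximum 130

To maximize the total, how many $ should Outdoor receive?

90

Meeting every minimum uses 10+20+10+10+20+10+20 = 100 $, leaving 310.
Order the channels by conversions per $: Podcast 26 > Affiliate 19 > Influencer 15 > Search 13 > Outdoor 12 > Display 8 > TV 7.
Podcast: +150 to 160 (cap) ; 160 left.
Affiliate: +20 to 30 (cap) ; 140 left.
Influencer: +30 to 50 (cap) ; 110 left.
Search: +40 to 60 (cap) ; 70 left.
Outdoor: +70 (room for 110) → 90. Pool exhausted.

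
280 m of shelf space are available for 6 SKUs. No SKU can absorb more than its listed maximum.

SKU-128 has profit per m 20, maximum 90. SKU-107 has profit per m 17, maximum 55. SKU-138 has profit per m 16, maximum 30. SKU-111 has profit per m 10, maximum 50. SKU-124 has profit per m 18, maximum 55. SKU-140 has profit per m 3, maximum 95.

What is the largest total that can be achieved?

Rank by profit per m: SKU-128 20 > SKU-124 18 > SKU-107 17 > SKU-138 16 > SKU-111 10 > SKU-140 3.
SKU-128 takes 90 to reach its cap of 90 → 190 left.
SKU-124 takes 55 to reach its cap of 55 → 135 left.
SKU-107: +55 to 55 (cap) → 80 left.
Give SKU-138 30 to hit its cap of 30 → 50 left.
SKU-111: +50 to 50 (cap) → 0 left.
Total = 20×90 + 17×55 + 16×30 + 10×50 + 18×55 = 4705.

4705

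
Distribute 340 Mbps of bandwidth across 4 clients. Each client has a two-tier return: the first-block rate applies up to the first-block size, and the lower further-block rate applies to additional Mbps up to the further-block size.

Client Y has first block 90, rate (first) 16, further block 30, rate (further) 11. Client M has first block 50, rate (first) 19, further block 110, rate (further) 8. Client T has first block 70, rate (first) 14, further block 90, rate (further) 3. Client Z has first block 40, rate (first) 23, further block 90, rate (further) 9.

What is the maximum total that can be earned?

5160

Rank every tier by rate: Client Z/tier1 23 > Client M/tier1 19 > Client Y/tier1 16 > Client T/tier1 14 > Client Y/tier2 11 > Client Z/tier2 9 > Client M/tier2 8 > Client T/tier2 3.
Client Z tier1 at 23: fill all 40 ; 300 left.
Fill Client M tier1 block (50 at 19) ; 250 left.
Client Y tier1 at 16: fill all 90 ; 160 left.
Client T/tier1 (14): +70 ; 90 left.
Client Y/tier2 (11): +30 ; 60 left.
Client Z/tier2: +60 of 90 at 9; pool empty.
Total = 23×40 + 19×50 + 16×90 + 14×70 + 11×30 + 9×60 = 5160.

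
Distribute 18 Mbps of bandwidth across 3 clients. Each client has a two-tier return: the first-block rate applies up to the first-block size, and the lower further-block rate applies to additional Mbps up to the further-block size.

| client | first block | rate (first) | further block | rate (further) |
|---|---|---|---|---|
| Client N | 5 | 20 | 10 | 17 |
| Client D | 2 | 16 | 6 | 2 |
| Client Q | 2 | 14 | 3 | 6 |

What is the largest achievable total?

316

Rank every tier by rate: Client N/T1 20 > Client N/T2 17 > Client D/T1 16 > Client Q/T1 14 > Client Q/T2 6 > Client D/T2 2.
Client N T1 at 20: fill all 5 ; 13 left.
Fill Client N T2 block (10 at 17) ; 3 left.
Fill Client D T1 block (2 at 16) ; 1 left.
Client Q/T1: +1 of 2 at 14; pool empty.
Total = 20×5 + 17×10 + 16×2 + 14×1 = 316.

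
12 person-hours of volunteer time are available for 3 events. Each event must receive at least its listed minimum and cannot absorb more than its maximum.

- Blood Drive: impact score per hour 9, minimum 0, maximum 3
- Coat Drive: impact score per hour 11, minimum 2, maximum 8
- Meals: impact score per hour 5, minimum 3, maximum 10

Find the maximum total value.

Meeting every minimum uses 0+2+3 = 5 person-hours, leaving 7.
Rank by impact score per hour: Coat Drive 11 > Blood Drive 9 > Meals 5.
Coat Drive takes 6 more to reach its cap of 8 ; 1 left.
Only 1 left; Blood Drive takes them to reach 1.
Total = 9×1 + 11×8 + 5×3 = 112.

112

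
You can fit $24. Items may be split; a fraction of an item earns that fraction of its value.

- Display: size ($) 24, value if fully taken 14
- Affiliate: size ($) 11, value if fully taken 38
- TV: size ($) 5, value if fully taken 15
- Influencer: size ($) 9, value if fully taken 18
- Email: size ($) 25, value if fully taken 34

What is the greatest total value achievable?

Best value per unit of size first: Affiliate 38/11≈3.45, TV 15/5≈3, Influencer 18/9≈2, Email 34/25≈1.36, Display 14/24≈0.583.
All 11 $ of Affiliate fit (value 38) → 13 remain.
All 5 $ of TV fit (value 15) → 8 remain.
Fill the last 8 $ with part of Influencer: 8/9 of it earns 16.
Total value = 69.

69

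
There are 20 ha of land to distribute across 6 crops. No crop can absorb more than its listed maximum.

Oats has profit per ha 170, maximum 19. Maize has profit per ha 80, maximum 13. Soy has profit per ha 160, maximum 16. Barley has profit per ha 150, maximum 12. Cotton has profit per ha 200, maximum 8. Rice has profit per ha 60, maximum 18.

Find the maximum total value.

3640

Order the crops by profit per ha: Cotton 200 > Oats 170 > Soy 160 > Barley 150 > Maize 80 > Rice 60.
Cotton takes 8 to reach its cap of 8 — 12 left.
Oats: +12 (room for 19) → 12. Pool exhausted.
Total = 170×12 + 200×8 = 3640.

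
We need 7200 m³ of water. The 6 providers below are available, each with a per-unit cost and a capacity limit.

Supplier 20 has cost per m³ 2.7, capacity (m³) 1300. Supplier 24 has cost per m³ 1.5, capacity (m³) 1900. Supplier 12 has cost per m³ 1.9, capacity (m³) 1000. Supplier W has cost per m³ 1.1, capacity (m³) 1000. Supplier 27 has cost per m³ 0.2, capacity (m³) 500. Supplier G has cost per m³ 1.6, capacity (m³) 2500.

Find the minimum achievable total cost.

Fill from the cheapest provider first.
Take 500 from Supplier 27 at 0.2 ; need 6700 more.
Supplier W at 1.1: take all 1000 m³ ; 5700 still needed.
Take 1900 from Supplier 24 at 1.5 ; need 3800 more.
Take 2500 from Supplier G at 1.6 ; need 1300 more.
Supplier 12 (1.9): use full 1000 ; 300 m³ to go.
Supplier 20 (2.7): take the remaining 300 ; done.
Cost = 500×0.2 + 1000×1.1 + 1900×1.5 + 2500×1.6 + 1000×1.9 + 300×2.7 = 10760.

10760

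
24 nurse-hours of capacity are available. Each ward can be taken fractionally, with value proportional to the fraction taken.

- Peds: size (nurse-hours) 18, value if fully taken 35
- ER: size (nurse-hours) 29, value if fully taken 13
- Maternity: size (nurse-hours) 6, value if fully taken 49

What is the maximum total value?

Sort by value density: Maternity 49/6≈8.17, Peds 35/18≈1.94, ER 13/29≈0.448.
Maternity: take in full, 6 nurse-hours for value 49 → 18 left.
Take all of Peds (18 nurse-hours, value 35) → 0 nurse-hours left.
Total value = 84.

84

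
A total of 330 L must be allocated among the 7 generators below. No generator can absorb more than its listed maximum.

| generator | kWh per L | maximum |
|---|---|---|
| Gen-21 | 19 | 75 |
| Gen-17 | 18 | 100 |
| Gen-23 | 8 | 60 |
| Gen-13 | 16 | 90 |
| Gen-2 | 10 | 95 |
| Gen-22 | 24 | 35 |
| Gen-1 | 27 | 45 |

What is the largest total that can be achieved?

Rank by kWh per L: Gen-1 27 > Gen-22 24 > Gen-21 19 > Gen-17 18 > Gen-13 16 > Gen-2 10 > Gen-23 8.
Gen-1 takes 45 to reach its cap of 45 → 285 left.
Gen-22: +35 to 35 (cap) → 250 left.
Give Gen-21 75 to hit its cap of 75 → 175 left.
Gen-17: +100 to 100 (cap) → 75 left.
Gen-13 has room for 90 but only 75 remain, so it gets 75.
Total = 19×75 + 18×100 + 16×75 + 24×35 + 27×45 = 6480.

6480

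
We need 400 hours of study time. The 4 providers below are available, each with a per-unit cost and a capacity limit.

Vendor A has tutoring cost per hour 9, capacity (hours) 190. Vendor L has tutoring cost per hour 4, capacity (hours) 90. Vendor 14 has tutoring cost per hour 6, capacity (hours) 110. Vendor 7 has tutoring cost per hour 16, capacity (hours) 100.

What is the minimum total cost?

2890

Fill from the cheapest provider first.
Vendor L (4): use full 90 — 310 hours to go.
Vendor 14 (6): use full 110 — 200 hours to go.
Vendor A at 9: take all 190 hours — 10 still needed.
Vendor 7 (16): take the remaining 10 — done.
Cost = 90×4 + 110×6 + 190×9 + 10×16 = 2890.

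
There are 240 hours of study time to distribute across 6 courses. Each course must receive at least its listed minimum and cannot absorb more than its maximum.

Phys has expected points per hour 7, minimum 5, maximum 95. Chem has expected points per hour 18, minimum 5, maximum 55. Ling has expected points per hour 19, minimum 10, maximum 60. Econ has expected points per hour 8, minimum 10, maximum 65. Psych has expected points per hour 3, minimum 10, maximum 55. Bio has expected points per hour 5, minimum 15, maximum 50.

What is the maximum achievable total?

Meeting every minimum uses 5+5+10+10+10+15 = 55 hours, leaving 185.
Rank by expected points per hour: Ling 19 > Chem 18 > Econ 8 > Phys 7 > Bio 5 > Psych 3.
Ling takes 50 more to reach its cap of 60 ; 135 left.
Chem: +50 to 55 (cap) ; 85 left.
Econ: +55 to 65 (cap) ; 30 left.
Only 30 left; Phys takes them to reach 35.
Total = 7×35 + 18×55 + 19×60 + 8×65 + 3×10 + 5×15 = 3000.

3000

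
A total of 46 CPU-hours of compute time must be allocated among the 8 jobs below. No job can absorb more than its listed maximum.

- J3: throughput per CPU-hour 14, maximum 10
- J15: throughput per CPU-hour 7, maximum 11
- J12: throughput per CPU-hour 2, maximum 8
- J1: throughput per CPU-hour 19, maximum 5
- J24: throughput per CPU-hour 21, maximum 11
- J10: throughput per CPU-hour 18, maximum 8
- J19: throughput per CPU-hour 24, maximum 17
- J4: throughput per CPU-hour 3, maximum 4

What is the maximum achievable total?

Order the jobs by throughput per CPU-hour: J19 24 > J24 21 > J1 19 > J10 18 > J3 14 > J15 7 > J4 3 > J12 2.
J19 takes 17 to reach its cap of 17 → 29 left.
J24: +11 to 11 (cap) → 18 left.
Give J1 5 to hit its cap of 5 → 13 left.
Give J10 8 to hit its cap of 8 → 5 left.
J3: +5 (room for 10) → 5. Pool exhausted.
Total = 14×5 + 19×5 + 21×11 + 18×8 + 24×17 = 948.

948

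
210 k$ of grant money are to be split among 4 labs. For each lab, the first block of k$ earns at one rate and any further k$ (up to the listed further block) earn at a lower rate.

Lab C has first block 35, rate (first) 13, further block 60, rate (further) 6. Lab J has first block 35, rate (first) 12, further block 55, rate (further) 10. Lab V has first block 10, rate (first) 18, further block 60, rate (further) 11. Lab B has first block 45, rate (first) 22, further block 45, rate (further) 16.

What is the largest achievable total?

Order all 8 blocks by rate: Lab B/T1 22 > Lab V/T1 18 > Lab B/T2 16 > Lab C/T1 13 > Lab J/T1 12 > Lab V/T2 11 > Lab J/T2 10 > Lab C/T2 6.
Lab B/T1 (22): +45 → 165 left.
Fill Lab V T1 block (10 at 18) → 155 left.
Lab B T2 at 16: fill all 45 → 110 left.
Lab C/T1 (13): +35 → 75 left.
Fill Lab J T1 block (35 at 12) → 40 left.
40 remain; put them into Lab V T2 at 11.
Total = 22×45 + 18×10 + 16×45 + 13×35 + 12×35 + 11×40 = 3205.

3205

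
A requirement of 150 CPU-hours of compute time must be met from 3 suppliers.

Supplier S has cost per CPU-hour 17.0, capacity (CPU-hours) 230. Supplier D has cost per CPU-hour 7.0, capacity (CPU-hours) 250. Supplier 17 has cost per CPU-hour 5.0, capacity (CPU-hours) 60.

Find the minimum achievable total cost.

930

Fill from the cheapest supplier first.
Supplier 17 at 5.0: take all 60 CPU-hours → 90 still needed.
Supplier D at 7.0: take 90 of its 250 → requirement met.
Supplier S: unused.
Cost = 60×5.0 + 90×7.0 = 930.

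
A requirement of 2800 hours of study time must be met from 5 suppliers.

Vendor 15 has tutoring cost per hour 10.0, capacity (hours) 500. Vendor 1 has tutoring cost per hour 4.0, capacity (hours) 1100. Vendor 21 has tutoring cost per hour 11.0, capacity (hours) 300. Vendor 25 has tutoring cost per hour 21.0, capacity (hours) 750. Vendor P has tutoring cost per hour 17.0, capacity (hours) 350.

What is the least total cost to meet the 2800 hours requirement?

Fill from the cheapest supplier first.
Vendor 1 (4.0): use full 1100 — 1700 hours to go.
Take 500 from Vendor 15 at 10.0 — need 1200 more.
Vendor 21 at 11.0: take all 300 hours — 900 still needed.
Vendor P at 17.0: take all 350 hours — 550 still needed.
Vendor 25 (21.0): take the remaining 550 — done.
Cost = 1100×4.0 + 500×10.0 + 300×11.0 + 350×17.0 + 550×21.0 = 30200.

30200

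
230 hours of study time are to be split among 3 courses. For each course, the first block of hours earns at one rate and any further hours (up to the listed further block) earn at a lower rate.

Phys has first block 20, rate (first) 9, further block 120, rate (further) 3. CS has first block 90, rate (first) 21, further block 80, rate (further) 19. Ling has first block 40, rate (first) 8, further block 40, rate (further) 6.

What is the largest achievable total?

Order all 6 blocks by rate: CS/first 21 > CS/second 19 > Phys/first 9 > Ling/first 8 > Ling/second 6 > Phys/second 3.
CS first at 21: fill all 90 → 140 left.
CS second at 19: fill all 80 → 60 left.
Phys/first (9): +20 → 40 left.
Fill Ling first block (40 at 8) → 0 left.
Total = 21×90 + 19×80 + 9×20 + 8×40 = 3910.

3910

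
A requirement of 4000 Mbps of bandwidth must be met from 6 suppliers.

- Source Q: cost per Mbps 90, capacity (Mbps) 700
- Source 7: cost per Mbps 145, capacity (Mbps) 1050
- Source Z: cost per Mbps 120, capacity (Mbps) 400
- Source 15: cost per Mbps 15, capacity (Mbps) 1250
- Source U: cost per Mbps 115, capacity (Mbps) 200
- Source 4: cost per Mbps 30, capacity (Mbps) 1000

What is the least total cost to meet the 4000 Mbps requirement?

248000

Fill from the cheapest supplier first.
Take 1250 from Source 15 at 15 — need 2750 more.
Take 1000 from Source 4 at 30 — need 1750 more.
Source Q (90): use full 700 — 1050 Mbps to go.
Source U (115): use full 200 — 850 Mbps to go.
Take 400 from Source Z at 120 — need 450 more.
Source 7 at 145: take 450 of its 1050 — requirement met.
Cost = 1250×15 + 1000×30 + 700×90 + 200×115 + 400×120 + 450×145 = 248000.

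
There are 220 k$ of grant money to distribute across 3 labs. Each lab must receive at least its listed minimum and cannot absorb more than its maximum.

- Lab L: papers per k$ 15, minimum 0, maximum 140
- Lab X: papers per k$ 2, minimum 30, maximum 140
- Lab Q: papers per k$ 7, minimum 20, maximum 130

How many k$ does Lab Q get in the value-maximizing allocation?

50

Meeting every minimum uses 0+30+20 = 50 k$, leaving 170.
Highest papers per k$ first: Lab L 15 > Lab Q 7 > Lab X 2.
Lab L: +140 to 140 (cap) → 30 left.
Lab Q: +30 (room for 110) → 50. Pool exhausted.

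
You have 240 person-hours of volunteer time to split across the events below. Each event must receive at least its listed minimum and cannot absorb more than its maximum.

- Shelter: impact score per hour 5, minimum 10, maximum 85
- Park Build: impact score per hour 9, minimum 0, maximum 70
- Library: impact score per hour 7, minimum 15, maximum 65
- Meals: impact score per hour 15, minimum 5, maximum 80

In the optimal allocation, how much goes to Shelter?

25

Meeting every minimum uses 10+0+15+5 = 30 person-hours, leaving 210.
Order the events by impact score per hour: Meals 15 > Park Build 9 > Library 7 > Shelter 5.
Give Meals 75 more to hit its cap of 80 ; 135 left.
Park Build takes 70 more to reach its cap of 70 ; 65 left.
Give Library 50 more to hit its cap of 65 ; 15 left.
Only 15 left; Shelter takes them to reach 25.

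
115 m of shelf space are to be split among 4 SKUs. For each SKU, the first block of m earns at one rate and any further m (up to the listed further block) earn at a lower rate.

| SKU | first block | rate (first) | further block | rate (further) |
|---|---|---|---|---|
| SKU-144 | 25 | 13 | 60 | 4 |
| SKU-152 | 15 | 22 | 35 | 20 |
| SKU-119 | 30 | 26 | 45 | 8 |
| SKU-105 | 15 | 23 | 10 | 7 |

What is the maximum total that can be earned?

2415

Treat each block as its own option and order by rate: SKU-119/first 26 > SKU-105/first 23 > SKU-152/first 22 > SKU-152/second 20 > SKU-144/first 13 > SKU-119/second 8 > SKU-105/second 7 > SKU-144/second 4.
SKU-119 first at 26: fill all 30 → 85 left.
SKU-105/first (23): +15 → 70 left.
SKU-152/first (22): +15 → 55 left.
Fill SKU-152 second block (35 at 20) → 20 left.
SKU-144 first at 13: only 20 left, fill 20.
Total = 26×30 + 23×15 + 22×15 + 20×35 + 13×20 = 2415.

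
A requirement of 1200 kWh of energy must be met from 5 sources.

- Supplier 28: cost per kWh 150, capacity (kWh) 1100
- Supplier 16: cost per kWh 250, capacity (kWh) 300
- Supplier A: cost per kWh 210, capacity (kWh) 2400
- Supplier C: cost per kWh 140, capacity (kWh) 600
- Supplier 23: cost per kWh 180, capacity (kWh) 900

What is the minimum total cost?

Fill from the cheapest source first.
Supplier C at 140: take all 600 kWh → 600 still needed.
Supplier 28 at 150: take 600 of its 1100 → requirement met.
Supplier 23, Supplier A, Supplier 16: unused.
Cost = 600×140 + 600×150 = 174000.

174000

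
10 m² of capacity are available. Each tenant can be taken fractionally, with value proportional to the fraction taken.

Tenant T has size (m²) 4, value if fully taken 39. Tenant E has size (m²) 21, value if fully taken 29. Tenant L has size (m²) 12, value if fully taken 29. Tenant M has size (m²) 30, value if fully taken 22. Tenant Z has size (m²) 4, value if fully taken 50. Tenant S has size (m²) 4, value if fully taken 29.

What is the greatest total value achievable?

103.5

Sort by value density: Tenant Z 50/4≈12.5, Tenant T 39/4≈9.75, Tenant S 29/4≈7.25, Tenant L 29/12≈2.42, Tenant E 29/21≈1.38, Tenant M 22/30≈0.733.
All 4 m² of Tenant Z fit (value 50) ; 6 remain.
All 4 m² of Tenant T fit (value 39) ; 2 remain.
Fill the last 2 m² with part of Tenant S: 2/4 of it earns 14.5.
Total value = 103.5.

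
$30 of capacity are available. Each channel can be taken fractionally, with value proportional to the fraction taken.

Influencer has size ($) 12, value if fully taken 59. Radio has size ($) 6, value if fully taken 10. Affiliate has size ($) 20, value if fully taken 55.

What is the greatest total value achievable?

Best value per unit of size first: Influencer 59/12≈4.92, Affiliate 55/20≈2.75, Radio 10/6≈1.67.
Take all of Influencer (12 $, value 59) → 18 $ left.
Only 18 $ remain; take 18/20 of Affiliate for value 55×18/20 = 49.5.
Total value = 108.5.

108.5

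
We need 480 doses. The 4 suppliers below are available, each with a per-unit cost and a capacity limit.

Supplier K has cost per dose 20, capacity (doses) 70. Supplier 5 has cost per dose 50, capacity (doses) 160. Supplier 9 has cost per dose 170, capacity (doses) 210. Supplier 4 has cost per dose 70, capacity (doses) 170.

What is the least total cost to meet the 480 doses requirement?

34900

Use suppliers in increasing cost order.
Supplier K at 20: take all 70 doses → 410 still needed.
Take 160 from Supplier 5 at 50 → need 250 more.
Supplier 4 (70): use full 170 → 80 doses to go.
Take 80 from Supplier 9 at 170 to finish.
Cost = 70×20 + 160×50 + 170×70 + 80×170 = 34900.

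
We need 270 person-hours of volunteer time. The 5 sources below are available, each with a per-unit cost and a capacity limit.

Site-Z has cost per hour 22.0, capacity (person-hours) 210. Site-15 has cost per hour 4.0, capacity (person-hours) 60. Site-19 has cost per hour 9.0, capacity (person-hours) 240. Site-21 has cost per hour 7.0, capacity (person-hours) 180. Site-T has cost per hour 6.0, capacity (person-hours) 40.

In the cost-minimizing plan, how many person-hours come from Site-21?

Cheapest first:
Take 60 from Site-15 at 4.0 → need 210 more.
Site-T (6.0): use full 40 → 170 person-hours to go.
Site-21 at 7.0: take 170 of its 180 → requirement met.
Site-19, Site-Z: unused.

170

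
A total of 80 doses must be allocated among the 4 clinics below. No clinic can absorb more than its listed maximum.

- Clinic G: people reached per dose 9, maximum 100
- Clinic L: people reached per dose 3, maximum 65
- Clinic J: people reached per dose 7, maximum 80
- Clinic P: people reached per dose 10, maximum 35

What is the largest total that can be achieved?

755

Highest people reached per dose first: Clinic P 10 > Clinic G 9 > Clinic J 7 > Clinic L 3.
Clinic P: +35 to 35 (cap) — 45 left.
Clinic G: +45 (room for 100) → 45. Pool exhausted.
Total = 9×45 + 10×35 = 755.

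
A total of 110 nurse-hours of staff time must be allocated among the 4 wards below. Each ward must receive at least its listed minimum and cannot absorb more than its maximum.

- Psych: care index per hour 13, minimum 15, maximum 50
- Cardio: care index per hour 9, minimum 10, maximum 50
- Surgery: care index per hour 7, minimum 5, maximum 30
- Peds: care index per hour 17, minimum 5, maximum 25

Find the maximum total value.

1380

Meeting every minimum uses 15+10+5+5 = 35 nurse-hours, leaving 75.
Rank by care index per hour: Peds 17 > Psych 13 > Cardio 9 > Surgery 7.
Give Peds 20 more to hit its cap of 25 ; 55 left.
Psych: +35 to 50 (cap) ; 20 left.
Cardio: +20 (room for 40) → 30. Pool exhausted.
Total = 13×50 + 9×30 + 7×5 + 17×25 = 1380.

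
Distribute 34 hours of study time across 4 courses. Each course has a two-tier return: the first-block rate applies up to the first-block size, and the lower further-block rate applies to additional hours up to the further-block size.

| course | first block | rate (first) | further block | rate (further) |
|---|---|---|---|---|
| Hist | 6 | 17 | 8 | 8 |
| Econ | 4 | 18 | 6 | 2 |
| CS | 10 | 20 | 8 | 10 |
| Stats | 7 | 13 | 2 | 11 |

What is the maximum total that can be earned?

537

Rank every tier by rate: CS/tier1 20 > Econ/tier1 18 > Hist/tier1 17 > Stats/tier1 13 > Stats/tier2 11 > CS/tier2 10 > Hist/tier2 8 > Econ/tier2 2.
Fill CS tier1 block (10 at 20) → 24 left.
Econ/tier1 (18): +4 → 20 left.
Hist tier1 at 17: fill all 6 → 14 left.
Stats tier1 at 13: fill all 7 → 7 left.
Stats tier2 at 11: fill all 2 → 5 left.
5 remain; put them into CS tier2 at 10.
Total = 20×10 + 18×4 + 17×6 + 13×7 + 11×2 + 10×5 = 537.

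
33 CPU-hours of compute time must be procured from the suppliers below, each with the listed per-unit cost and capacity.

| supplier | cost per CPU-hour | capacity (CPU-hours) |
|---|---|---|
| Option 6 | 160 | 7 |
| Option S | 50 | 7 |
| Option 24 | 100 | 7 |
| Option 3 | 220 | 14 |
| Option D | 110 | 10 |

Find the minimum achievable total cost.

Use suppliers in increasing cost order.
Option S at 50: take all 7 CPU-hours — 26 still needed.
Option 24 at 100: take all 7 CPU-hours — 19 still needed.
Option D (110): use full 10 — 9 CPU-hours to go.
Take 7 from Option 6 at 160 — need 2 more.
Option 3 (220): take the remaining 2 — done.
Cost = 7×50 + 7×100 + 10×110 + 7×160 + 2×220 = 3710.

3710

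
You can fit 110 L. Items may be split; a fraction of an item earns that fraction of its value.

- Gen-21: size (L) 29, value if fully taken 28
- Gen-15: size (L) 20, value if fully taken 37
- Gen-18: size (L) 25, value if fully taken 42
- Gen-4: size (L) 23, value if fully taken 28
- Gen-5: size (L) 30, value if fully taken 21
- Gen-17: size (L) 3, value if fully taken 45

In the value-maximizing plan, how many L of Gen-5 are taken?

Rank by value-to-size ratio: Gen-17 45/3≈15, Gen-15 37/20≈1.85, Gen-18 42/25≈1.68, Gen-4 28/23≈1.22, Gen-21 28/29≈0.966, Gen-5 21/30≈0.7.
All 3 L of Gen-17 fit (value 45) ; 107 remain.
All 20 L of Gen-15 fit (value 37) ; 87 remain.
All 25 L of Gen-18 fit (value 42) ; 62 remain.
Take all of Gen-4 (23 L, value 28) ; 39 L left.
Take all of Gen-21 (29 L, value 28) ; 10 L left.
Fill the last 10 L with part of Gen-5: 10/30 of it earns 7.

10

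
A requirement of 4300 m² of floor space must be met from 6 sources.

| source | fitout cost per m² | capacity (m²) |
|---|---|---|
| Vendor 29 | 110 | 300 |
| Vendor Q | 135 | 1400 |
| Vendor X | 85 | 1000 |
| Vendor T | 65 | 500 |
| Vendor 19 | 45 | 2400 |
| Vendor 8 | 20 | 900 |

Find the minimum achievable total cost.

Cheapest first:
Vendor 8 at 20: take all 900 m² ; 3400 still needed.
Take 2400 from Vendor 19 at 45 ; need 1000 more.
Vendor T at 65: take all 500 m² ; 500 still needed.
Vendor X at 85: take 500 of its 1000 ; requirement met.
Vendor 29, Vendor Q: unused.
Cost = 900×20 + 2400×45 + 500×65 + 500×85 = 201000.

201000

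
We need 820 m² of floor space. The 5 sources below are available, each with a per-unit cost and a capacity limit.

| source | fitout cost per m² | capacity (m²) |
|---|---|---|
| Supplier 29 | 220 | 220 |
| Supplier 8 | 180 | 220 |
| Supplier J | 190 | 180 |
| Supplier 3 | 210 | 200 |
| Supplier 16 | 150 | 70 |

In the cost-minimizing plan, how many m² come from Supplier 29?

Fill from the cheapest source first.
Supplier 16 (150): use full 70 → 750 m² to go.
Take 220 from Supplier 8 at 180 → need 530 more.
Supplier J (190): use full 180 → 350 m² to go.
Supplier 3 at 210: take all 200 m² → 150 still needed.
Take 150 from Supplier 29 at 220 to finish.

150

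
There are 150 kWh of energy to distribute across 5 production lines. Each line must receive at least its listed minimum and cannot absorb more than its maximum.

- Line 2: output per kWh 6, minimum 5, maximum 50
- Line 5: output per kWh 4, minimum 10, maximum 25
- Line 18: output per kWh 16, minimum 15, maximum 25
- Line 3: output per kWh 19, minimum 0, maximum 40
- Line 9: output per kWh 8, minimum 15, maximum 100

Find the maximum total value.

Meeting every minimum uses 5+10+15+0+15 = 45 kWh, leaving 105.
Rank by output per kWh: Line 3 19 > Line 18 16 > Line 9 8 > Line 2 6 > Line 5 4.
Line 3: +40 to 40 (cap) ; 65 left.
Give Line 18 10 more to hit its cap of 25 ; 55 left.
Line 9 has room for 85 more but only 55 remain, so it gets 70.
Total = 6×5 + 4×10 + 16×25 + 19×40 + 8×70 = 1790.

1790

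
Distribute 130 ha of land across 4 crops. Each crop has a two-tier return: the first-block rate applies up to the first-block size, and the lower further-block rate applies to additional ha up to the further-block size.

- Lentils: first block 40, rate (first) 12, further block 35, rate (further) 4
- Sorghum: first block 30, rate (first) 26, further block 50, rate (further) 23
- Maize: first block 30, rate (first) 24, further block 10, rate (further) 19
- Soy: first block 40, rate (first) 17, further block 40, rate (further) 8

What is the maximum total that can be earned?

3010

Treat each block as its own option and order by rate: Sorghum/T1 26 > Maize/T1 24 > Sorghum/T2 23 > Maize/T2 19 > Soy/T1 17 > Lentils/T1 12 > Soy/T2 8 > Lentils/T2 4.
Fill Sorghum T1 block (30 at 26) — 100 left.
Fill Maize T1 block (30 at 24) — 70 left.
Fill Sorghum T2 block (50 at 23) — 20 left.
Maize/T2 (19): +10 — 10 left.
Soy T1 at 17: only 10 left, fill 10.
Total = 26×30 + 24×30 + 23×50 + 19×10 + 17×10 = 3010.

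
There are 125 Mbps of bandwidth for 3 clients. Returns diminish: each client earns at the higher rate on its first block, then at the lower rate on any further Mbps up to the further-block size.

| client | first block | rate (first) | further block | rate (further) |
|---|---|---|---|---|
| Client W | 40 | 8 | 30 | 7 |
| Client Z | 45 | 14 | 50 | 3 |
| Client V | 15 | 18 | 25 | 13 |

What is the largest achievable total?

1545

Order all 6 blocks by rate: Client V/first 18 > Client Z/first 14 > Client V/second 13 > Client W/first 8 > Client W/second 7 > Client Z/second 3.
Client V first at 18: fill all 15 ; 110 left.
Fill Client Z first block (45 at 14) ; 65 left.
Client V/second (13): +25 ; 40 left.
Client W first at 8: fill all 40 ; 0 left.
Total = 18×15 + 14×45 + 13×25 + 8×40 = 1545.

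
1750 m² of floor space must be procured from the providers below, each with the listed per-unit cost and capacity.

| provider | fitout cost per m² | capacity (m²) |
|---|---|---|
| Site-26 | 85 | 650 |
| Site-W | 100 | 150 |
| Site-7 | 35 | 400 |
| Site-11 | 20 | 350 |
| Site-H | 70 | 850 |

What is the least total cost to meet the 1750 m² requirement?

93250

Cheapest first:
Site-11 at 20: take all 350 m² → 1400 still needed.
Site-7 at 35: take all 400 m² → 1000 still needed.
Site-H at 70: take all 850 m² → 150 still needed.
Site-26 at 85: take 150 of its 650 → requirement met.
Site-W: unused.
Cost = 350×20 + 400×35 + 850×70 + 150×85 = 93250.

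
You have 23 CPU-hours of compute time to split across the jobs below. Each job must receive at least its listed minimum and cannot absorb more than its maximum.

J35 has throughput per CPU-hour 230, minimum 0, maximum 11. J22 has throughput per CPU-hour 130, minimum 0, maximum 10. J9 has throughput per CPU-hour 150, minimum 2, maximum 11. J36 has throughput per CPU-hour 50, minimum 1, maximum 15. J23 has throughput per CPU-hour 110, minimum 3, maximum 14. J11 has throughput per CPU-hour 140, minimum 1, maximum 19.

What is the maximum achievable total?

Meeting every minimum uses 0+0+2+1+3+1 = 7 CPU-hours, leaving 16.
Order the jobs by throughput per CPU-hour: J35 230 > J9 150 > J11 140 > J22 130 > J23 110 > J36 50.
J35: +11 to 11 (cap) → 5 left.
J9: +5 (room for 9) → 7. Pool exhausted.
Total = 230×11 + 150×7 + 50×1 + 110×3 + 140×1 = 4100.

4100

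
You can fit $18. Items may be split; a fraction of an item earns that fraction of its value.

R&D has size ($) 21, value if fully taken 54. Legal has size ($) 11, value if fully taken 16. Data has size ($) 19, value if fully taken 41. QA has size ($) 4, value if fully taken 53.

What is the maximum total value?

Rank by value-to-size ratio: QA 53/4≈13.2, R&D 54/21≈2.57, Data 41/19≈2.16, Legal 16/11≈1.45.
Take all of QA (4 $, value 53) → 14 $ left.
Only 14 $ remain; take 14/21 of R&D for value 54×14/21 = 36.
Total value = 89.

89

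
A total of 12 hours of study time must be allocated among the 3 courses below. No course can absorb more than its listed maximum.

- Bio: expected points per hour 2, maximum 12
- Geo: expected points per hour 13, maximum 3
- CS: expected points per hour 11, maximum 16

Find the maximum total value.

138

Rank by expected points per hour: Geo 13 > CS 11 > Bio 2.
Give Geo 3 to hit its cap of 3 → 9 left.
Only 9 left; CS takes them to reach 9.
Total = 13×3 + 11×9 = 138.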